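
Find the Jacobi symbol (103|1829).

Reciprocity: 103 ≡ 3 and 1829 ≡ 1 (mod 4), so (103/1829) = +(1829/103).
Reduce top mod 103: now compute (78/103).
Pull out 2: since 103 ≡ 7 (mod 8), (2/103) = +1.
Reciprocity: 39 ≡ 3 and 103 ≡ 3 (mod 4), so (39/103) = −(103/39).
Reduce top mod 39: now compute (25/39).
Reciprocity: 25 ≡ 1 and 39 ≡ 3 (mod 4), so (25/39) = +(39/25).
Reduce top mod 25: now compute (14/25).
Pull out 2: since 25 ≡ 1 (mod 8), (2/25) = +1.
Reciprocity: 7 ≡ 3 and 25 ≡ 1 (mod 4), so (7/25) = +(25/7).
Reduce top mod 7: now compute (4/7).
Pull out 2^2: since 7 ≡ 7 (mod 8), (2/7) = +1, so (2/7)^2 = +1.
Reached (1/7) = 1. Collecting the sign flips along the way, the symbol is -1.

-1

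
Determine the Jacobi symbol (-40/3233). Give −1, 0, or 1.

-1

First reduce: -40 ≡ 3193 (mod 3233).
Reciprocity: 3193 ≡ 1 and 3233 ≡ 1 (mod 4), so (3193/3233) = +(3233/3193).
Reduce top mod 3193: now compute (40/3193).
Pull out 2^3: since 3193 ≡ 1 (mod 8), (2/3193) = +1, so (2/3193)^3 = +1.
Reciprocity: 5 ≡ 1 and 3193 ≡ 1 (mod 4), so (5/3193) = +(3193/5).
Reduce top mod 5: now compute (3/5).
Reciprocity: 3 ≡ 3 and 5 ≡ 1 (mod 4), so (3/5) = +(5/3).
Reduce top mod 3: now compute (2/3).
Pull out 2: since 3 ≡ 3 (mod 8), (2/3) = -1.
Reached (1/3) = 1. Collecting the sign flips along the way, the symbol is -1.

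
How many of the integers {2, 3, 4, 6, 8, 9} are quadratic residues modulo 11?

3

(2/11) = -1 → non-residue.
(3/11) = +1 → QR.
(4/11) = +1 → QR.
(6/11) = -1 → non-residue.
(8/11) = -1 → non-residue.
(9/11) = +1 → QR.
Total quadratic residues among the 6: 3.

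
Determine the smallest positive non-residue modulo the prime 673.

5

(2/673) = +1, so 2 is a residue.
(3/673) = +1, so 3 is a residue.
(4/673) = +1, so 4 is a residue.
(5/673) = −1, so 5 is the smallest positive non-residue mod 673.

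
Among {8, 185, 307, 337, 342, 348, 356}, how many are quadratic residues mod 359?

3

(8/359) = +1 → QR.
(185/359) = +1 → QR.
(307/359) = +1 → QR.
(337/359) = -1 → non-residue.
(342/359) = -1 → non-residue.
(348/359) = -1 → non-residue.
(356/359) = -1 → non-residue.
Total quadratic residues among the 7: 3.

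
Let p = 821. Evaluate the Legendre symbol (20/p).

1

Pull out 2^2: since 821 ≡ 5 (mod 8), (2/821) = -1, so (2/821)^2 = +1.
Reciprocity: 5 ≡ 1 and 821 ≡ 1 (mod 4), so (5/821) = +(821/5).
Reduce top mod 5: now compute (1/5).
Reached (1/5) = 1. Collecting the sign flips along the way, the symbol is +1.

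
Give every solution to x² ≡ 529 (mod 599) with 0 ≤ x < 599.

Since 599 ≡ 3 (mod 4), a square root of 529 is 529^((599+1)/4) = 529^150 mod 599.
Repeated squaring: 529^2≡108, 529^4≡283, 529^8≡422, 529^16≡181, 529^32≡415, 529^64≡312, 529^128≡306 (mod 599).
529^150 = 529^(128+16+4+2) ≡ 576 (mod 599).
Check: 576² = 331776 ≡ 529 (mod 599). The two roots are 23 and 576.

23, 576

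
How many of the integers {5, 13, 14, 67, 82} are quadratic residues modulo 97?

(5/97) = -1 → non-residue.
(13/97) = -1 → non-residue.
(14/97) = -1 → non-residue.
(67/97) = -1 → non-residue.
(82/97) = -1 → non-residue.
Total quadratic residues among the 5: 0.

0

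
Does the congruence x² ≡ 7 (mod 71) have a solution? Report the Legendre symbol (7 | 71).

-1

Euler's criterion: (7/71) ≡ 7^35 (mod 71).
7^2 ≡ 49 (mod 71)
7^4 ≡ 58 (mod 71)
7^8 ≡ 27 (mod 71)
7^16 ≡ 19 (mod 71)
7^32 ≡ 6 (mod 71)
7^35 = 7^(32+2+1) ≡ 70 (mod 71).
Result is 70 ≡ −1, so (7/71) = −1.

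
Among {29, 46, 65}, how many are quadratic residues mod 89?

0

(29/89) = -1 → non-residue.
(46/89) = -1 → non-residue.
(65/89) = -1 → non-residue.
Total quadratic residues among the 3: 0.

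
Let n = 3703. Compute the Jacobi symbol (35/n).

Reciprocity: 35 ≡ 3 and 3703 ≡ 3 (mod 4), so (35/3703) = −(3703/35).
Reduce top mod 35: now compute (28/35).
Pull out 2^2: since 35 ≡ 3 (mod 8), (2/35) = -1, so (2/35)^2 = +1.
Reciprocity: 7 ≡ 3 and 35 ≡ 3 (mod 4), so (7/35) = −(35/7).
Reduce top mod 7: now compute (0/7).
Top reduces to 0: gcd > 1, so the symbol is 0.

0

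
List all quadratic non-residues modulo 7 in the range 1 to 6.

3 5 6

Square k = 1,…,3 (k and 7−k give the same square):
1²=1, 2²=4, 3²≡2 (mod 7).
The residues are {1, 2, 4}; the non-residues are the remaining 3 nonzero classes.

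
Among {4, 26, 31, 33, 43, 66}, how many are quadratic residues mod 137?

(4/137) = +1 → QR.
(26/137) = -1 → non-residue.
(31/137) = -1 → non-residue.
(33/137) = -1 → non-residue.
(43/137) = -1 → non-residue.
(66/137) = -1 → non-residue.
Total quadratic residues among the 6: 1.

1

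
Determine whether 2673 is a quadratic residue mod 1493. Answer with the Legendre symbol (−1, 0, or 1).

First reduce: 2673 ≡ 1180 (mod 1493).
Pull out 2^2: since 1493 ≡ 5 (mod 8), (2/1493) = -1, so (2/1493)^2 = +1.
Reciprocity: 295 ≡ 3 and 1493 ≡ 1 (mod 4), so (295/1493) = +(1493/295).
Reduce top mod 295: now compute (18/295).
Pull out 2: since 295 ≡ 7 (mod 8), (2/295) = +1.
Reciprocity: 9 ≡ 1 and 295 ≡ 3 (mod 4), so (9/295) = +(295/9).
Reduce top mod 9: now compute (7/9).
Reciprocity: 7 ≡ 3 and 9 ≡ 1 (mod 4), so (7/9) = +(9/7).
Reduce top mod 7: now compute (2/7).
Pull out 2: since 7 ≡ 7 (mod 8), (2/7) = +1.
Reached (1/7) = 1. Collecting the sign flips along the way, the symbol is +1.

1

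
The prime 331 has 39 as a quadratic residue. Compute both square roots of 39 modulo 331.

Since 331 ≡ 3 (mod 4), a square root of 39 is 39^((331+1)/4) = 39^83 mod 331.
Repeated squaring: 39^2≡197, 39^4≡82, 39^8≡104, 39^16≡224, 39^32≡195, 39^64≡291 (mod 331).
39^83 = 39^(64+16+2+1) ≡ 45 (mod 331).
Check: 45² = 2025 ≡ 39 (mod 331). The two roots are 45 and 286.

45, 286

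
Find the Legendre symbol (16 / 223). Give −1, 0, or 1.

Euler's criterion: (16/223) ≡ 16^111 (mod 223).
16^2 ≡ 33 (mod 223)
16^4 ≡ 197 (mod 223)
16^8 ≡ 7 (mod 223)
16^16 ≡ 49 (mod 223)
16^32 ≡ 171 (mod 223)
16^64 ≡ 28 (mod 223)
16^111 = 16^(64+32+8+4+2+1) ≡ 1 (mod 223).
Result is 1, so (16/223) = 1.

1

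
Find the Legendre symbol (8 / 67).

Pull out 2^3: since 67 ≡ 3 (mod 8), (2/67) = -1, so (2/67)^3 = -1.
Reached (1/67) = 1. Collecting the sign flips along the way, the symbol is -1.

-1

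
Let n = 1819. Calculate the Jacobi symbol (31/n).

1

Reciprocity: 31 ≡ 3 and 1819 ≡ 3 (mod 4), so (31/1819) = −(1819/31).
Reduce top mod 31: now compute (21/31).
Reciprocity: 21 ≡ 1 and 31 ≡ 3 (mod 4), so (21/31) = +(31/21).
Reduce top mod 21: now compute (10/21).
Pull out 2: since 21 ≡ 5 (mod 8), (2/21) = -1.
Reciprocity: 5 ≡ 1 and 21 ≡ 1 (mod 4), so (5/21) = +(21/5).
Reduce top mod 5: now compute (1/5).
Reached (1/5) = 1. Collecting the sign flips along the way, the symbol is +1.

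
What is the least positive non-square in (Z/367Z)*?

(2/367) = +1, so 2 is a residue.
(3/367) = −1, so 3 is the smallest positive non-residue mod 367.

3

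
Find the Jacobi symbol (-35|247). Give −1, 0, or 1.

First reduce: -35 ≡ 212 (mod 247).
Pull out 2^2: since 247 ≡ 7 (mod 8), (2/247) = +1, so (2/247)^2 = +1.
Reciprocity: 53 ≡ 1 and 247 ≡ 3 (mod 4), so (53/247) = +(247/53).
Reduce top mod 53: now compute (35/53).
Reciprocity: 35 ≡ 3 and 53 ≡ 1 (mod 4), so (35/53) = +(53/35).
Reduce top mod 35: now compute (18/35).
Pull out 2: since 35 ≡ 3 (mod 8), (2/35) = -1.
Reciprocity: 9 ≡ 1 and 35 ≡ 3 (mod 4), so (9/35) = +(35/9).
Reduce top mod 9: now compute (8/9).
Pull out 2^3: since 9 ≡ 1 (mod 8), (2/9) = +1, so (2/9)^3 = +1.
Reached (1/9) = 1. Collecting the sign flips along the way, the symbol is -1.

-1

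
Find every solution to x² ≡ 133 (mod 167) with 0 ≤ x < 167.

48, 119

Since 167 ≡ 3 (mod 4), a square root of 133 is 133^((167+1)/4) = 133^42 mod 167.
Repeated squaring: 133^2≡154, 133^4≡2, 133^8≡4, 133^16≡16, 133^32≡89 (mod 167).
133^42 = 133^(32+8+2) ≡ 48 (mod 167).
Check: 48² = 2304 ≡ 133 (mod 167). The two roots are 48 and 119.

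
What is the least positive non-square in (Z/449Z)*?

(2/449) = +1, so 2 is a residue.
(3/449) = −1, so 3 is the smallest positive non-residue mod 449.

3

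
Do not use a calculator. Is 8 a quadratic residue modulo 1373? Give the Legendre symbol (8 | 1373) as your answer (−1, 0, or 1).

Pull out 2^3: since 1373 ≡ 5 (mod 8), (2/1373) = -1, so (2/1373)^3 = -1.
Reached (1/1373) = 1. Collecting the sign flips along the way, the symbol is -1.

-1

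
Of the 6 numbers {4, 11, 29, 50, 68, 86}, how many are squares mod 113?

3

(4/113) = +1 → QR.
(11/113) = +1 → QR.
(29/113) = -1 → non-residue.
(50/113) = +1 → QR.
(68/113) = -1 → non-residue.
(86/113) = -1 → non-residue.
Total quadratic residues among the 6: 3.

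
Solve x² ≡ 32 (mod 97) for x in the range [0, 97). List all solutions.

41, 56

97 ≡ 1 (mod 4), so we find a root by search.
Trying successive values, 41² = 1681 ≡ 32 (mod 97). The other root is 97 − 41 = 56.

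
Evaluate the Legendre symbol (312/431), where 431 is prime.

-1

Pull out 2^3: since 431 ≡ 7 (mod 8), (2/431) = +1, so (2/431)^3 = +1.
Reciprocity: 39 ≡ 3 and 431 ≡ 3 (mod 4), so (39/431) = −(431/39).
Reduce top mod 39: now compute (2/39).
Pull out 2: since 39 ≡ 7 (mod 8), (2/39) = +1.
Reached (1/39) = 1. Collecting the sign flips along the way, the symbol is -1.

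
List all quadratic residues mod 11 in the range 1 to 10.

Square k = 1,…,5 (k and 11−k give the same square):
1²=1, 2²=4, 3²=9, 4²≡5, 5²≡3 (mod 11).
So the quadratic residues mod 11 are {1, 3, 4, 5, 9}.

1, 3, 4, 5, 9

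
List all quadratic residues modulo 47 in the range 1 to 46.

1, 2, 3, 4, 6, 7, 8, 9, 12, 14, 16, 17, 18, 21, 24, 25, 27, 28, 32, 34, 36, 37, 42

Square k = 1,…,23 (k and 47−k give the same square):
1²=1, 2²=4, 3²=9, 4²=16, 5²=25, 6²=36, 7²≡2, 8²≡17, 9²≡34, 10²≡6, 11²≡27, 12²≡3, 13²≡28, 14²≡8, 15²≡37, 16²≡21, 17²≡7, 18²≡42, 19²≡32, 20²≡24, 21²≡18, 22²≡14, 23²≡12 (mod 47).
So the quadratic residues mod 47 are {1, 2, 3, 4, 6, 7, 8, 9, 12, 14, 16, 17, 18, 21, 24, 25, 27, 28, 32, 34, 36, 37, 42}.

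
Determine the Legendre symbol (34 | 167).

Pull out 2: since 167 ≡ 7 (mod 8), (2/167) = +1.
Reciprocity: 17 ≡ 1 and 167 ≡ 3 (mod 4), so (17/167) = +(167/17).
Reduce top mod 17: now compute (14/17).
Pull out 2: since 17 ≡ 1 (mod 8), (2/17) = +1.
Reciprocity: 7 ≡ 3 and 17 ≡ 1 (mod 4), so (7/17) = +(17/7).
Reduce top mod 7: now compute (3/7).
Reciprocity: 3 ≡ 3 and 7 ≡ 3 (mod 4), so (3/7) = −(7/3).
Reduce top mod 3: now compute (1/3).
Reached (1/3) = 1. Collecting the sign flips along the way, the symbol is -1.

-1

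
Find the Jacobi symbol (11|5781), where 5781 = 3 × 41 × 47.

Reciprocity: 11 ≡ 3 and 5781 ≡ 1 (mod 4), so (11/5781) = +(5781/11).
Reduce top mod 11: now compute (6/11).
Pull out 2: since 11 ≡ 3 (mod 8), (2/11) = -1.
Reciprocity: 3 ≡ 3 and 11 ≡ 3 (mod 4), so (3/11) = −(11/3).
Reduce top mod 3: now compute (2/3).
Pull out 2: since 3 ≡ 3 (mod 8), (2/3) = -1.
Reached (1/3) = 1. Collecting the sign flips along the way, the symbol is -1.

-1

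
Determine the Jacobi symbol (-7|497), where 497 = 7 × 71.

First reduce: -7 ≡ 490 (mod 497).
Pull out 2: since 497 ≡ 1 (mod 8), (2/497) = +1.
Reciprocity: 245 ≡ 1 and 497 ≡ 1 (mod 4), so (245/497) = +(497/245).
Reduce top mod 245: now compute (7/245).
Reciprocity: 7 ≡ 3 and 245 ≡ 1 (mod 4), so (7/245) = +(245/7).
Reduce top mod 7: now compute (0/7).
Top reduces to 0: gcd > 1, so the symbol is 0.

0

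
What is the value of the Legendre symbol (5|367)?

Euler's criterion: (5/367) ≡ 5^183 (mod 367).
5^2 ≡ 25 (mod 367)
5^4 ≡ 258 (mod 367)
5^8 ≡ 137 (mod 367)
5^16 ≡ 52 (mod 367)
5^32 ≡ 135 (mod 367)
5^64 ≡ 242 (mod 367)
5^128 ≡ 211 (mod 367)
5^183 = 5^(128+32+16+4+2+1) ≡ 366 (mod 367).
Result is 366 ≡ −1, so (5/367) = −1.

-1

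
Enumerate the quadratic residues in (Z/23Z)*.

1 2 3 4 6 8 9 12 13 16 18

Square k = 1,…,11 (k and 23−k give the same square):
1²=1, 2²=4, 3²=9, 4²=16, 5²≡2, 6²≡13, 7²≡3, 8²≡18, 9²≡12, 10²≡8, 11²≡6 (mod 23).
So the quadratic residues mod 23 are {1, 2, 3, 4, 6, 8, 9, 12, 13, 16, 18}.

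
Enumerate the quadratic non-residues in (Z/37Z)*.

2, 5, 6, 8, 13, 14, 15, 17, 18, 19, 20, 22, 23, 24, 29, 31, 32, 35

Square k = 1,…,18 (k and 37−k give the same square):
1²=1, 2²=4, 3²=9, 4²=16, 5²=25, 6²=36, 7²≡12, 8²≡27, 9²≡7, 10²≡26, 11²≡10, 12²≡33, 13²≡21, 14²≡11, 15²≡3, 16²≡34, 17²≡30, 18²≡28 (mod 37).
The residues are {1, 3, 4, 7, 9, 10, 11, 12, 16, 21, 25, 26, 27, 28, 30, 33, 34, 36}; the non-residues are the remaining 18 nonzero classes.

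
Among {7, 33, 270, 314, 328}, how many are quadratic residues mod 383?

1

(7/383) = +1 → QR.
(33/383) = -1 → non-residue.
(270/383) = -1 → non-residue.
(314/383) = -1 → non-residue.
(328/383) = -1 → non-residue.
Total quadratic residues among the 5: 1.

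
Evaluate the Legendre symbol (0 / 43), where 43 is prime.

0

Top reduces to 0: gcd > 1, so the symbol is 0.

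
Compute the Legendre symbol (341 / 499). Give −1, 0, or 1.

Reciprocity: 341 ≡ 1 and 499 ≡ 3 (mod 4), so (341/499) = +(499/341).
Reduce top mod 341: now compute (158/341).
Pull out 2: since 341 ≡ 5 (mod 8), (2/341) = -1.
Reciprocity: 79 ≡ 3 and 341 ≡ 1 (mod 4), so (79/341) = +(341/79).
Reduce top mod 79: now compute (25/79).
Reciprocity: 25 ≡ 1 and 79 ≡ 3 (mod 4), so (25/79) = +(79/25).
Reduce top mod 25: now compute (4/25).
Pull out 2^2: since 25 ≡ 1 (mod 8), (2/25) = +1, so (2/25)^2 = +1.
Reached (1/25) = 1. Collecting the sign flips along the way, the symbol is -1.

-1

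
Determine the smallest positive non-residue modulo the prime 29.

(2/29) = −1, so 2 is the smallest positive non-residue mod 29.

2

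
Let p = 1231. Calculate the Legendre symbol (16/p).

Pull out 2^4: since 1231 ≡ 7 (mod 8), (2/1231) = +1, so (2/1231)^4 = +1.
Reached (1/1231) = 1. Collecting the sign flips along the way, the symbol is +1.

1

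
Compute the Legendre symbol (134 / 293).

-1

Pull out 2: since 293 ≡ 5 (mod 8), (2/293) = -1.
Reciprocity: 67 ≡ 3 and 293 ≡ 1 (mod 4), so (67/293) = +(293/67).
Reduce top mod 67: now compute (25/67).
Reciprocity: 25 ≡ 1 and 67 ≡ 3 (mod 4), so (25/67) = +(67/25).
Reduce top mod 25: now compute (17/25).
Reciprocity: 17 ≡ 1 and 25 ≡ 1 (mod 4), so (17/25) = +(25/17).
Reduce top mod 17: now compute (8/17).
Pull out 2^3: since 17 ≡ 1 (mod 8), (2/17) = +1, so (2/17)^3 = +1.
Reached (1/17) = 1. Collecting the sign flips along the way, the symbol is -1.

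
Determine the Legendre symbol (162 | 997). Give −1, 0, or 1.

-1

Euler's criterion: (162/997) ≡ 162^498 (mod 997).
162^2 ≡ 322 (mod 997)
162^4 ≡ 993 (mod 997)
162^8 ≡ 16 (mod 997)
162^16 ≡ 256 (mod 997)
162^32 ≡ 731 (mod 997)
162^64 ≡ 966 (mod 997)
162^128 ≡ 961 (mod 997)
162^256 ≡ 299 (mod 997)
162^498 = 162^(256+128+64+32+16+2) ≡ 996 (mod 997).
Result is 996 ≡ −1, so (162/997) = −1.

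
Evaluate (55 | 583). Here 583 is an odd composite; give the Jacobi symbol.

Reciprocity: 55 ≡ 3 and 583 ≡ 3 (mod 4), so (55/583) = −(583/55).
Reduce top mod 55: now compute (33/55).
Reciprocity: 33 ≡ 1 and 55 ≡ 3 (mod 4), so (33/55) = +(55/33).
Reduce top mod 33: now compute (22/33).
Pull out 2: since 33 ≡ 1 (mod 8), (2/33) = +1.
Reciprocity: 11 ≡ 3 and 33 ≡ 1 (mod 4), so (11/33) = +(33/11).
Reduce top mod 11: now compute (0/11).
Top reduces to 0: gcd > 1, so the symbol is 0.

0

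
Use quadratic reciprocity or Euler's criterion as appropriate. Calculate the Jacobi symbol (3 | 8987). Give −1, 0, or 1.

1

Reciprocity: 3 ≡ 3 and 8987 ≡ 3 (mod 4), so (3/8987) = −(8987/3).
Reduce top mod 3: now compute (2/3).
Pull out 2: since 3 ≡ 3 (mod 8), (2/3) = -1.
Reached (1/3) = 1. Collecting the sign flips along the way, the symbol is +1.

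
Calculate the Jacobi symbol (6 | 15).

Pull out 2: since 15 ≡ 7 (mod 8), (2/15) = +1.
Reciprocity: 3 ≡ 3 and 15 ≡ 3 (mod 4), so (3/15) = −(15/3).
Reduce top mod 3: now compute (0/3).
Top reduces to 0: gcd > 1, so the symbol is 0.

0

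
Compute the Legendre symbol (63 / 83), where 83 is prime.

1

Reciprocity: 63 ≡ 3 and 83 ≡ 3 (mod 4), so (63/83) = −(83/63).
Reduce top mod 63: now compute (20/63).
Pull out 2^2: since 63 ≡ 7 (mod 8), (2/63) = +1, so (2/63)^2 = +1.
Reciprocity: 5 ≡ 1 and 63 ≡ 3 (mod 4), so (5/63) = +(63/5).
Reduce top mod 5: now compute (3/5).
Reciprocity: 3 ≡ 3 and 5 ≡ 1 (mod 4), so (3/5) = +(5/3).
Reduce top mod 3: now compute (2/3).
Pull out 2: since 3 ≡ 3 (mod 8), (2/3) = -1.
Reached (1/3) = 1. Collecting the sign flips along the way, the symbol is +1.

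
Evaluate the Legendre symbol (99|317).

1

Reciprocity: 99 ≡ 3 and 317 ≡ 1 (mod 4), so (99/317) = +(317/99).
Reduce top mod 99: now compute (20/99).
Pull out 2^2: since 99 ≡ 3 (mod 8), (2/99) = -1, so (2/99)^2 = +1.
Reciprocity: 5 ≡ 1 and 99 ≡ 3 (mod 4), so (5/99) = +(99/5).
Reduce top mod 5: now compute (4/5).
Pull out 2^2: since 5 ≡ 5 (mod 8), (2/5) = -1, so (2/5)^2 = +1.
Reached (1/5) = 1. Collecting the sign flips along the way, the symbol is +1.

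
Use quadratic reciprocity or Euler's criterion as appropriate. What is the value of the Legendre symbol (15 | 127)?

Reciprocity: 15 ≡ 3 and 127 ≡ 3 (mod 4), so (15/127) = −(127/15).
Reduce top mod 15: now compute (7/15).
Reciprocity: 7 ≡ 3 and 15 ≡ 3 (mod 4), so (7/15) = −(15/7).
Reduce top mod 7: now compute (1/7).
Reached (1/7) = 1. Collecting the sign flips along the way, the symbol is +1.

1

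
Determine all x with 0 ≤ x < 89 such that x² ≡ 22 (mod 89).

89 ≡ 1 (mod 4), so we find a root by search.
Trying successive values, 17² = 289 ≡ 22 (mod 89). The other root is 89 − 17 = 72.

17, 72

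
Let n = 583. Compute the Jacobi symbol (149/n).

-1

Reciprocity: 149 ≡ 1 and 583 ≡ 3 (mod 4), so (149/583) = +(583/149).
Reduce top mod 149: now compute (136/149).
Pull out 2^3: since 149 ≡ 5 (mod 8), (2/149) = -1, so (2/149)^3 = -1.
Reciprocity: 17 ≡ 1 and 149 ≡ 1 (mod 4), so (17/149) = +(149/17).
Reduce top mod 17: now compute (13/17).
Reciprocity: 13 ≡ 1 and 17 ≡ 1 (mod 4), so (13/17) = +(17/13).
Reduce top mod 13: now compute (4/13).
Pull out 2^2: since 13 ≡ 5 (mod 8), (2/13) = -1, so (2/13)^2 = +1.
Reached (1/13) = 1. Collecting the sign flips along the way, the symbol is -1.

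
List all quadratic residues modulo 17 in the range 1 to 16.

1,2,4,8,9,13,15,16

Square k = 1,…,8 (k and 17−k give the same square):
1²=1, 2²=4, 3²=9, 4²=16, 5²≡8, 6²≡2, 7²≡15, 8²≡13 (mod 17).
So the quadratic residues mod 17 are {1, 2, 4, 8, 9, 13, 15, 16}.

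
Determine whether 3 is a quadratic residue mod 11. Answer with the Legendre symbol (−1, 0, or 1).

1

Reciprocity: 3 ≡ 3 and 11 ≡ 3 (mod 4), so (3/11) = −(11/3).
Reduce top mod 3: now compute (2/3).
Pull out 2: since 3 ≡ 3 (mod 8), (2/3) = -1.
Reached (1/3) = 1. Collecting the sign flips along the way, the symbol is +1.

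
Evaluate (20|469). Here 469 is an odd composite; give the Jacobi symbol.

1

Pull out 2^2: since 469 ≡ 5 (mod 8), (2/469) = -1, so (2/469)^2 = +1.
Reciprocity: 5 ≡ 1 and 469 ≡ 1 (mod 4), so (5/469) = +(469/5).
Reduce top mod 5: now compute (4/5).
Pull out 2^2: since 5 ≡ 5 (mod 8), (2/5) = -1, so (2/5)^2 = +1.
Reached (1/5) = 1. Collecting the sign flips along the way, the symbol is +1.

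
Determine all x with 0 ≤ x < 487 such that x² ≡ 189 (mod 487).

Since 487 ≡ 3 (mod 4), a square root of 189 is 189^((487+1)/4) = 189^122 mod 487.
Repeated squaring: 189^2≡170, 189^4≡167, 189^8≡130, 189^16≡342, 189^32≡84, 189^64≡238 (mod 487).
189^122 = 189^(64+32+16+8+2) ≡ 461 (mod 487).
Check: 461² = 212521 ≡ 189 (mod 487). The two roots are 26 and 461.

26, 461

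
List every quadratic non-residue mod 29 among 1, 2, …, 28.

2,3,8,10,11,12,14,15,17,18,19,21,26,27

Square k = 1,…,14 (k and 29−k give the same square):
1²=1, 2²=4, 3²=9, 4²=16, 5²=25, 6²≡7, 7²≡20, 8²≡6, 9²≡23, 10²≡13, 11²≡5, 12²≡28, 13²≡24, 14²≡22 (mod 29).
The residues are {1, 4, 5, 6, 7, 9, 13, 16, 20, 22, 23, 24, 25, 28}; the non-residues are the remaining 14 nonzero classes.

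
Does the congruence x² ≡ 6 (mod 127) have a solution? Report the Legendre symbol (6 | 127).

Pull out 2: since 127 ≡ 7 (mod 8), (2/127) = +1.
Reciprocity: 3 ≡ 3 and 127 ≡ 3 (mod 4), so (3/127) = −(127/3).
Reduce top mod 3: now compute (1/3).
Reached (1/3) = 1. Collecting the sign flips along the way, the symbol is -1.

-1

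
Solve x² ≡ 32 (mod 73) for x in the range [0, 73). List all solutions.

18, 55

73 ≡ 1 (mod 4), so we find a root by search.
Trying successive values, 18² = 324 ≡ 32 (mod 73). The other root is 73 − 18 = 55.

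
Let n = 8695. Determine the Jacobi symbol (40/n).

0

Pull out 2^3: since 8695 ≡ 7 (mod 8), (2/8695) = +1, so (2/8695)^3 = +1.
Reciprocity: 5 ≡ 1 and 8695 ≡ 3 (mod 4), so (5/8695) = +(8695/5).
Reduce top mod 5: now compute (0/5).
Top reduces to 0: gcd > 1, so the symbol is 0.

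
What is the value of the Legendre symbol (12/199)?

Euler's criterion: (12/199) ≡ 12^99 (mod 199).
12^2 ≡ 144 (mod 199)
12^4 ≡ 40 (mod 199)
12^8 ≡ 8 (mod 199)
12^16 ≡ 64 (mod 199)
12^32 ≡ 116 (mod 199)
12^64 ≡ 123 (mod 199)
12^99 = 12^(64+32+2+1) ≡ 198 (mod 199).
Result is 198 ≡ −1, so (12/199) = −1.

-1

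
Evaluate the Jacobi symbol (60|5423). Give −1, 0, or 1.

-1

Pull out 2^2: since 5423 ≡ 7 (mod 8), (2/5423) = +1, so (2/5423)^2 = +1.
Reciprocity: 15 ≡ 3 and 5423 ≡ 3 (mod 4), so (15/5423) = −(5423/15).
Reduce top mod 15: now compute (8/15).
Pull out 2^3: since 15 ≡ 7 (mod 8), (2/15) = +1, so (2/15)^3 = +1.
Reached (1/15) = 1. Collecting the sign flips along the way, the symbol is -1.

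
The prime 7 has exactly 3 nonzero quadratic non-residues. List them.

3,5,6

Square k = 1,…,3 (k and 7−k give the same square):
1²=1, 2²=4, 3²≡2 (mod 7).
The residues are {1, 2, 4}; the non-residues are the remaining 3 nonzero classes.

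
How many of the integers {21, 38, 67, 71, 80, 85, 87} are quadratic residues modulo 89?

(21/89) = +1 → QR.
(38/89) = -1 → non-residue.
(67/89) = +1 → QR.
(71/89) = +1 → QR.
(80/89) = +1 → QR.
(85/89) = +1 → QR.
(87/89) = +1 → QR.
Total quadratic residues among the 7: 6.

6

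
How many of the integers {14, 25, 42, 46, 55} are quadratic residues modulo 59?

(14/59) = -1 → non-residue.
(25/59) = +1 → QR.
(42/59) = -1 → non-residue.
(46/59) = +1 → QR.
(55/59) = -1 → non-residue.
Total quadratic residues among the 5: 2.

2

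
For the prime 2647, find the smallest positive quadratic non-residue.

3

(2/2647) = +1, so 2 is a residue.
(3/2647) = −1, so 3 is the smallest positive non-residue mod 2647.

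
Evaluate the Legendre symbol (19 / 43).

-1

Reciprocity: 19 ≡ 3 and 43 ≡ 3 (mod 4), so (19/43) = −(43/19).
Reduce top mod 19: now compute (5/19).
Reciprocity: 5 ≡ 1 and 19 ≡ 3 (mod 4), so (5/19) = +(19/5).
Reduce top mod 5: now compute (4/5).
Pull out 2^2: since 5 ≡ 5 (mod 8), (2/5) = -1, so (2/5)^2 = +1.
Reached (1/5) = 1. Collecting the sign flips along the way, the symbol is -1.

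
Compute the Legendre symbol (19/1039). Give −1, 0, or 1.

1

Reciprocity: 19 ≡ 3 and 1039 ≡ 3 (mod 4), so (19/1039) = −(1039/19).
Reduce top mod 19: now compute (13/19).
Reciprocity: 13 ≡ 1 and 19 ≡ 3 (mod 4), so (13/19) = +(19/13).
Reduce top mod 13: now compute (6/13).
Pull out 2: since 13 ≡ 5 (mod 8), (2/13) = -1.
Reciprocity: 3 ≡ 3 and 13 ≡ 1 (mod 4), so (3/13) = +(13/3).
Reduce top mod 3: now compute (1/3).
Reached (1/3) = 1. Collecting the sign flips along the way, the symbol is +1.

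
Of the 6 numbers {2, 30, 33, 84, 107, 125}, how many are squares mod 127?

4

(2/127) = +1 → QR.
(30/127) = +1 → QR.
(33/127) = -1 → non-residue.
(84/127) = +1 → QR.
(107/127) = +1 → QR.
(125/127) = -1 → non-residue.
Total quadratic residues among the 6: 4.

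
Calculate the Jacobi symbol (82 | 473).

Pull out 2: since 473 ≡ 1 (mod 8), (2/473) = +1.
Reciprocity: 41 ≡ 1 and 473 ≡ 1 (mod 4), so (41/473) = +(473/41).
Reduce top mod 41: now compute (22/41).
Pull out 2: since 41 ≡ 1 (mod 8), (2/41) = +1.
Reciprocity: 11 ≡ 3 and 41 ≡ 1 (mod 4), so (11/41) = +(41/11).
Reduce top mod 11: now compute (8/11).
Pull out 2^3: since 11 ≡ 3 (mod 8), (2/11) = -1, so (2/11)^3 = -1.
Reached (1/11) = 1. Collecting the sign flips along the way, the symbol is -1.

-1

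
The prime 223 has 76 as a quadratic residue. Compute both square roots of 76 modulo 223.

107, 116

Since 223 ≡ 3 (mod 4), a square root of 76 is 76^((223+1)/4) = 76^56 mod 223.
Repeated squaring: 76^2≡201, 76^4≡38, 76^8≡106, 76^16≡86, 76^32≡37 (mod 223).
76^56 = 76^(32+16+8) ≡ 116 (mod 223).
Check: 116² = 13456 ≡ 76 (mod 223). The two roots are 107 and 116.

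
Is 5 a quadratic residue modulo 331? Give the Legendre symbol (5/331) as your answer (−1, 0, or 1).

1

Euler's criterion: (5/331) ≡ 5^165 (mod 331).
5^2 ≡ 25 (mod 331)
5^4 ≡ 294 (mod 331)
5^8 ≡ 45 (mod 331)
5^16 ≡ 39 (mod 331)
5^32 ≡ 197 (mod 331)
5^64 ≡ 82 (mod 331)
5^128 ≡ 104 (mod 331)
5^165 = 5^(128+32+4+1) ≡ 1 (mod 331).
Result is 1, so (5/331) = 1.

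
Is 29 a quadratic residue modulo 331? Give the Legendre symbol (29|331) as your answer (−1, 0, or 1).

Reciprocity: 29 ≡ 1 and 331 ≡ 3 (mod 4), so (29/331) = +(331/29).
Reduce top mod 29: now compute (12/29).
Pull out 2^2: since 29 ≡ 5 (mod 8), (2/29) = -1, so (2/29)^2 = +1.
Reciprocity: 3 ≡ 3 and 29 ≡ 1 (mod 4), so (3/29) = +(29/3).
Reduce top mod 3: now compute (2/3).
Pull out 2: since 3 ≡ 3 (mod 8), (2/3) = -1.
Reached (1/3) = 1. Collecting the sign flips along the way, the symbol is -1.

-1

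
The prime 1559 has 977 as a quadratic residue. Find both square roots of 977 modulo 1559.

161, 1398

Since 1559 ≡ 3 (mod 4), a square root of 977 is 977^((1559+1)/4) = 977^390 mod 1559.
Repeated squaring: 977^2≡421, 977^4≡1074, 977^8≡1375, 977^16≡1117, 977^32≡489, 977^64≡594, 977^128≡502, 977^256≡1005 (mod 1559).
977^390 = 977^(256+128+4+2) ≡ 1398 (mod 1559).
Check: 1398² = 1954404 ≡ 977 (mod 1559). The two roots are 161 and 1398.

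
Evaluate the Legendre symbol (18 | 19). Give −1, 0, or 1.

-1

Euler's criterion: (18/19) ≡ 18^9 (mod 19).
18^2 ≡ 1 (mod 19)
18^4 ≡ 1 (mod 19)
18^8 ≡ 1 (mod 19)
18^9 = 18^(8+1) ≡ 18 (mod 19).
Result is 18 ≡ −1, so (18/19) = −1.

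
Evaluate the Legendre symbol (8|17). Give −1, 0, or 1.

Pull out 2^3: since 17 ≡ 1 (mod 8), (2/17) = +1, so (2/17)^3 = +1.
Reached (1/17) = 1. Collecting the sign flips along the way, the symbol is +1.

1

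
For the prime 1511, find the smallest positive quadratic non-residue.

(2/1511) = +1, so 2 is a residue.
(3/1511) = +1, so 3 is a residue.
(4/1511) = +1, so 4 is a residue.
(5/1511) = +1, so 5 is a residue.
(6/1511) = +1, so 6 is a residue.
(7/1511) = +1, so 7 is a residue.
(8/1511) = +1, so 8 is a residue.
(9/1511) = +1, so 9 is a residue.
(10/1511) = +1, so 10 is a residue.
(11/1511) = −1, so 11 is the smallest positive non-residue mod 1511.

11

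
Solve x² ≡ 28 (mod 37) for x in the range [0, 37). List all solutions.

37 ≡ 1 (mod 4), so we find a root by search.
Trying successive values, 18² = 324 ≡ 28 (mod 37). The other root is 37 − 18 = 19.

18, 19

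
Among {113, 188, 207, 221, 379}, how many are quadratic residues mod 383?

2

(113/383) = +1 → QR.
(188/383) = -1 → non-residue.
(207/383) = +1 → QR.
(221/383) = -1 → non-residue.
(379/383) = -1 → non-residue.
Total quadratic residues among the 5: 2.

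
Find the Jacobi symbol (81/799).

1

Reciprocity: 81 ≡ 1 and 799 ≡ 3 (mod 4), so (81/799) = +(799/81).
Reduce top mod 81: now compute (70/81).
Pull out 2: since 81 ≡ 1 (mod 8), (2/81) = +1.
Reciprocity: 35 ≡ 3 and 81 ≡ 1 (mod 4), so (35/81) = +(81/35).
Reduce top mod 35: now compute (11/35).
Reciprocity: 11 ≡ 3 and 35 ≡ 3 (mod 4), so (11/35) = −(35/11).
Reduce top mod 11: now compute (2/11).
Pull out 2: since 11 ≡ 3 (mod 8), (2/11) = -1.
Reached (1/11) = 1. Collecting the sign flips along the way, the symbol is +1.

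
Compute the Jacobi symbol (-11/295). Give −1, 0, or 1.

First reduce: -11 ≡ 284 (mod 295).
Pull out 2^2: since 295 ≡ 7 (mod 8), (2/295) = +1, so (2/295)^2 = +1.
Reciprocity: 71 ≡ 3 and 295 ≡ 3 (mod 4), so (71/295) = −(295/71).
Reduce top mod 71: now compute (11/71).
Reciprocity: 11 ≡ 3 and 71 ≡ 3 (mod 4), so (11/71) = −(71/11).
Reduce top mod 11: now compute (5/11).
Reciprocity: 5 ≡ 1 and 11 ≡ 3 (mod 4), so (5/11) = +(11/5).
Reduce top mod 5: now compute (1/5).
Reached (1/5) = 1. Collecting the sign flips along the way, the symbol is +1.

1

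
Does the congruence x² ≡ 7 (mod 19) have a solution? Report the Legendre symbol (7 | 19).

1

Reciprocity: 7 ≡ 3 and 19 ≡ 3 (mod 4), so (7/19) = −(19/7).
Reduce top mod 7: now compute (5/7).
Reciprocity: 5 ≡ 1 and 7 ≡ 3 (mod 4), so (5/7) = +(7/5).
Reduce top mod 5: now compute (2/5).
Pull out 2: since 5 ≡ 5 (mod 8), (2/5) = -1.
Reached (1/5) = 1. Collecting the sign flips along the way, the symbol is +1.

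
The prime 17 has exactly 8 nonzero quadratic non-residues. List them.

3, 5, 6, 7, 10, 11, 12, 14

Square k = 1,…,8 (k and 17−k give the same square):
1²=1, 2²=4, 3²=9, 4²=16, 5²≡8, 6²≡2, 7²≡15, 8²≡13 (mod 17).
The residues are {1, 2, 4, 8, 9, 13, 15, 16}; the non-residues are the remaining 8 nonzero classes.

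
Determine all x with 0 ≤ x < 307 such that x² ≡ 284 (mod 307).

Since 307 ≡ 3 (mod 4), a square root of 284 is 284^((307+1)/4) = 284^77 mod 307.
Repeated squaring: 284^2≡222, 284^4≡164, 284^8≡187, 284^16≡278, 284^32≡227, 284^64≡260 (mod 307).
284^77 = 284^(64+8+4+1) ≡ 99 (mod 307).
Check: 99² = 9801 ≡ 284 (mod 307). The two roots are 99 and 208.

99, 208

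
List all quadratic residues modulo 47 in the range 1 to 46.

1,2,3,4,6,7,8,9,12,14,16,17,18,21,24,25,27,28,32,34,36,37,42

Square k = 1,…,23 (k and 47−k give the same square):
1²=1, 2²=4, 3²=9, 4²=16, 5²=25, 6²=36, 7²≡2, 8²≡17, 9²≡34, 10²≡6, 11²≡27, 12²≡3, 13²≡28, 14²≡8, 15²≡37, 16²≡21, 17²≡7, 18²≡42, 19²≡32, 20²≡24, 21²≡18, 22²≡14, 23²≡12 (mod 47).
So the quadratic residues mod 47 are {1, 2, 3, 4, 6, 7, 8, 9, 12, 14, 16, 17, 18, 21, 24, 25, 27, 28, 32, 34, 36, 37, 42}.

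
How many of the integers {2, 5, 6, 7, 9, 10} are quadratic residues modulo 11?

(2/11) = -1 → non-residue.
(5/11) = +1 → QR.
(6/11) = -1 → non-residue.
(7/11) = -1 → non-residue.
(9/11) = +1 → QR.
(10/11) = -1 → non-residue.
Total quadratic residues among the 6: 2.

2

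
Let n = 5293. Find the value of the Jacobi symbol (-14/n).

First reduce: -14 ≡ 5279 (mod 5293).
Reciprocity: 5279 ≡ 3 and 5293 ≡ 1 (mod 4), so (5279/5293) = +(5293/5279).
Reduce top mod 5279: now compute (14/5279).
Pull out 2: since 5279 ≡ 7 (mod 8), (2/5279) = +1.
Reciprocity: 7 ≡ 3 and 5279 ≡ 3 (mod 4), so (7/5279) = −(5279/7).
Reduce top mod 7: now compute (1/7).
Reached (1/7) = 1. Collecting the sign flips along the way, the symbol is -1.

-1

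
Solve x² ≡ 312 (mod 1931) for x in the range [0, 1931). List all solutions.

Since 1931 ≡ 3 (mod 4), a square root of 312 is 312^((1931+1)/4) = 312^483 mod 1931.
Repeated squaring: 312^2≡794, 312^4≡930, 312^8≡1743, 312^16≡586, 312^32≡1609, 312^64≡1341, 312^128≡520, 312^256≡60 (mod 1931).
312^483 = 312^(256+128+64+32+2+1) ≡ 1715 (mod 1931).
Check: 1715² = 2941225 ≡ 312 (mod 1931). The two roots are 216 and 1715.

216, 1715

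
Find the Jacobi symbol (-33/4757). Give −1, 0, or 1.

First reduce: -33 ≡ 4724 (mod 4757).
Pull out 2^2: since 4757 ≡ 5 (mod 8), (2/4757) = -1, so (2/4757)^2 = +1.
Reciprocity: 1181 ≡ 1 and 4757 ≡ 1 (mod 4), so (1181/4757) = +(4757/1181).
Reduce top mod 1181: now compute (33/1181).
Reciprocity: 33 ≡ 1 and 1181 ≡ 1 (mod 4), so (33/1181) = +(1181/33).
Reduce top mod 33: now compute (26/33).
Pull out 2: since 33 ≡ 1 (mod 8), (2/33) = +1.
Reciprocity: 13 ≡ 1 and 33 ≡ 1 (mod 4), so (13/33) = +(33/13).
Reduce top mod 13: now compute (7/13).
Reciprocity: 7 ≡ 3 and 13 ≡ 1 (mod 4), so (7/13) = +(13/7).
Reduce top mod 7: now compute (6/7).
Pull out 2: since 7 ≡ 7 (mod 8), (2/7) = +1.
Reciprocity: 3 ≡ 3 and 7 ≡ 3 (mod 4), so (3/7) = −(7/3).
Reduce top mod 3: now compute (1/3).
Reached (1/3) = 1. Collecting the sign flips along the way, the symbol is -1.

-1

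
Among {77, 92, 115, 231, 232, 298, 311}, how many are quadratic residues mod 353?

(77/353) = -1 → non-residue.
(92/353) = +1 → QR.
(115/353) = -1 → non-residue.
(231/353) = +1 → QR.
(232/353) = +1 → QR.
(298/353) = -1 → non-residue.
(311/353) = +1 → QR.
Total quadratic residues among the 7: 4.

4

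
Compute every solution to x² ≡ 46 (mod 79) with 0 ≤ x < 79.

Since 79 ≡ 3 (mod 4), a square root of 46 is 46^((79+1)/4) = 46^20 mod 79.
Repeated squaring: 46^2≡62, 46^4≡52, 46^8≡18, 46^16≡8 (mod 79).
46^20 = 46^(16+4) ≡ 21 (mod 79).
Check: 21² = 441 ≡ 46 (mod 79). The two roots are 21 and 58.

21, 58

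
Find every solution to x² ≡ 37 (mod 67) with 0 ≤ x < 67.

29, 38

Since 67 ≡ 3 (mod 4), a square root of 37 is 37^((67+1)/4) = 37^17 mod 67.
Repeated squaring: 37^2≡29, 37^4≡37, 37^8≡29, 37^16≡37 (mod 67).
37^17 = 37^(16+1) ≡ 29 (mod 67).
Check: 29² = 841 ≡ 37 (mod 67). The two roots are 29 and 38.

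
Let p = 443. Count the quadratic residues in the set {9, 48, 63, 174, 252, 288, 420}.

(9/443) = +1 → QR.
(48/443) = +1 → QR.
(63/443) = -1 → non-residue.
(174/443) = +1 → QR.
(252/443) = -1 → non-residue.
(288/443) = -1 → non-residue.
(420/443) = +1 → QR.
Total quadratic residues among the 7: 4.

4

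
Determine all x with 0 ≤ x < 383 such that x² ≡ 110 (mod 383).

45, 338

Since 383 ≡ 3 (mod 4), a square root of 110 is 110^((383+1)/4) = 110^96 mod 383.
Repeated squaring: 110^2≡227, 110^4≡207, 110^8≡336, 110^16≡294, 110^32≡261, 110^64≡330 (mod 383).
110^96 = 110^(64+32) ≡ 338 (mod 383).
Check: 338² = 114244 ≡ 110 (mod 383). The two roots are 45 and 338.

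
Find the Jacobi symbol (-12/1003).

1

First reduce: -12 ≡ 991 (mod 1003).
Reciprocity: 991 ≡ 3 and 1003 ≡ 3 (mod 4), so (991/1003) = −(1003/991).
Reduce top mod 991: now compute (12/991).
Pull out 2^2: since 991 ≡ 7 (mod 8), (2/991) = +1, so (2/991)^2 = +1.
Reciprocity: 3 ≡ 3 and 991 ≡ 3 (mod 4), so (3/991) = −(991/3).
Reduce top mod 3: now compute (1/3).
Reached (1/3) = 1. Collecting the sign flips along the way, the symbol is +1.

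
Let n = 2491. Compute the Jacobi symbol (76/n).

1

Pull out 2^2: since 2491 ≡ 3 (mod 8), (2/2491) = -1, so (2/2491)^2 = +1.
Reciprocity: 19 ≡ 3 and 2491 ≡ 3 (mod 4), so (19/2491) = −(2491/19).
Reduce top mod 19: now compute (2/19).
Pull out 2: since 19 ≡ 3 (mod 8), (2/19) = -1.
Reached (1/19) = 1. Collecting the sign flips along the way, the symbol is +1.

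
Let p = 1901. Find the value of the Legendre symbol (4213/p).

First reduce: 4213 ≡ 411 (mod 1901).
Reciprocity: 411 ≡ 3 and 1901 ≡ 1 (mod 4), so (411/1901) = +(1901/411).
Reduce top mod 411: now compute (257/411).
Reciprocity: 257 ≡ 1 and 411 ≡ 3 (mod 4), so (257/411) = +(411/257).
Reduce top mod 257: now compute (154/257).
Pull out 2: since 257 ≡ 1 (mod 8), (2/257) = +1.
Reciprocity: 77 ≡ 1 and 257 ≡ 1 (mod 4), so (77/257) = +(257/77).
Reduce top mod 77: now compute (26/77).
Pull out 2: since 77 ≡ 5 (mod 8), (2/77) = -1.
Reciprocity: 13 ≡ 1 and 77 ≡ 1 (mod 4), so (13/77) = +(77/13).
Reduce top mod 13: now compute (12/13).
Pull out 2^2: since 13 ≡ 5 (mod 8), (2/13) = -1, so (2/13)^2 = +1.
Reciprocity: 3 ≡ 3 and 13 ≡ 1 (mod 4), so (3/13) = +(13/3).
Reduce top mod 3: now compute (1/3).
Reached (1/3) = 1. Collecting the sign flips along the way, the symbol is -1.

-1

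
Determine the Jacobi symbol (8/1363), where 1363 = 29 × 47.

Pull out 2^3: since 1363 ≡ 3 (mod 8), (2/1363) = -1, so (2/1363)^3 = -1.
Reached (1/1363) = 1. Collecting the sign flips along the way, the symbol is -1.

-1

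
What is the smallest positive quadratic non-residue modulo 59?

2

(2/59) = −1, so 2 is the smallest positive non-residue mod 59.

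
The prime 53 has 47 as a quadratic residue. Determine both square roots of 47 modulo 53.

53 ≡ 1 (mod 4), so we find a root by search.
Trying successive values, 10² = 100 ≡ 47 (mod 53). The other root is 53 − 10 = 43.

10, 43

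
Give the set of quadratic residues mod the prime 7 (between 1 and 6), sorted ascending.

Square k = 1,…,3 (k and 7−k give the same square):
1²=1, 2²=4, 3²≡2 (mod 7).
So the quadratic residues mod 7 are {1, 2, 4}.

1 2 4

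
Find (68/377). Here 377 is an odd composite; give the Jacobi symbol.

-1

Pull out 2^2: since 377 ≡ 1 (mod 8), (2/377) = +1, so (2/377)^2 = +1.
Reciprocity: 17 ≡ 1 and 377 ≡ 1 (mod 4), so (17/377) = +(377/17).
Reduce top mod 17: now compute (3/17).
Reciprocity: 3 ≡ 3 and 17 ≡ 1 (mod 4), so (3/17) = +(17/3).
Reduce top mod 3: now compute (2/3).
Pull out 2: since 3 ≡ 3 (mod 8), (2/3) = -1.
Reached (1/3) = 1. Collecting the sign flips along the way, the symbol is -1.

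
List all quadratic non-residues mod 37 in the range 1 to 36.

2 5 6 8 13 14 15 17 18 19 20 22 23 24 29 31 32 35

Square k = 1,…,18 (k and 37−k give the same square):
1²=1, 2²=4, 3²=9, 4²=16, 5²=25, 6²=36, 7²≡12, 8²≡27, 9²≡7, 10²≡26, 11²≡10, 12²≡33, 13²≡21, 14²≡11, 15²≡3, 16²≡34, 17²≡30, 18²≡28 (mod 37).
The residues are {1, 3, 4, 7, 9, 10, 11, 12, 16, 21, 25, 26, 27, 28, 30, 33, 34, 36}; the non-residues are the remaining 18 nonzero classes.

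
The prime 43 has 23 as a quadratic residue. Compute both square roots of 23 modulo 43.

18, 25

Since 43 ≡ 3 (mod 4), a square root of 23 is 23^((43+1)/4) = 23^11 mod 43.
Repeated squaring: 23^2≡13, 23^4≡40, 23^8≡9 (mod 43).
23^11 = 23^(8+2+1) ≡ 25 (mod 43).
Check: 25² = 625 ≡ 23 (mod 43). The two roots are 18 and 25.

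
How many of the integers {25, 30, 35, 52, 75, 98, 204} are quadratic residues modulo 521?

4

(25/521) = +1 → QR.
(30/521) = -1 → non-residue.
(35/521) = -1 → non-residue.
(52/521) = +1 → QR.
(75/521) = -1 → non-residue.
(98/521) = +1 → QR.
(204/521) = +1 → QR.
Total quadratic residues among the 7: 4.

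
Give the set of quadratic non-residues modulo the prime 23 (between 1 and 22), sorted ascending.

Square k = 1,…,11 (k and 23−k give the same square):
1²=1, 2²=4, 3²=9, 4²=16, 5²≡2, 6²≡13, 7²≡3, 8²≡18, 9²≡12, 10²≡8, 11²≡6 (mod 23).
The residues are {1, 2, 3, 4, 6, 8, 9, 12, 13, 16, 18}; the non-residues are the remaining 11 nonzero classes.

5,7,10,11,14,15,17,19,20,21,22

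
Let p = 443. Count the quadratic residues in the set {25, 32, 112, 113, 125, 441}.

3

(25/443) = +1 → QR.
(32/443) = -1 → non-residue.
(112/443) = -1 → non-residue.
(113/443) = +1 → QR.
(125/443) = -1 → non-residue.
(441/443) = +1 → QR.
Total quadratic residues among the 6: 3.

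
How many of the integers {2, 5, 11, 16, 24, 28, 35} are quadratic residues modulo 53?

(2/53) = -1 → non-residue.
(5/53) = -1 → non-residue.
(11/53) = +1 → QR.
(16/53) = +1 → QR.
(24/53) = +1 → QR.
(28/53) = +1 → QR.
(35/53) = -1 → non-residue.
Total quadratic residues among the 7: 4.

4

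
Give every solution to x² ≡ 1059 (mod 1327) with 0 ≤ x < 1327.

Since 1327 ≡ 3 (mod 4), a square root of 1059 is 1059^((1327+1)/4) = 1059^332 mod 1327.
Repeated squaring: 1059^2≡166, 1059^4≡1016, 1059^8≡1177, 1059^16≡1268, 1059^32≡827, 1059^64≡524, 1059^128≡1214, 1059^256≡826 (mod 1327).
1059^332 = 1059^(256+64+8+4) ≡ 392 (mod 1327).
Check: 392² = 153664 ≡ 1059 (mod 1327). The two roots are 392 and 935.

392, 935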